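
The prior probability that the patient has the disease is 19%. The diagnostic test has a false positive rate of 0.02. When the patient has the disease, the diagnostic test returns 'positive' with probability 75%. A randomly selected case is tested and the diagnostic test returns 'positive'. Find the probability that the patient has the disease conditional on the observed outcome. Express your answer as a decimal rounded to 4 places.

Let H be the event that the patient has the disease. P(H) = 0.19, so P(¬H) = 0.81. With E the 'positive' result, P(E|H) = 0.75 and P(E|¬H) = 0.02.
P(E) = 0.75·0.19 + 0.02·0.81 = 0.14250 + 0.016200 = 0.15870.
By Bayes' theorem, P(H|E) = 0.14250 / 0.15870 = 0.8979.

P(H | E) ≈ 0.8979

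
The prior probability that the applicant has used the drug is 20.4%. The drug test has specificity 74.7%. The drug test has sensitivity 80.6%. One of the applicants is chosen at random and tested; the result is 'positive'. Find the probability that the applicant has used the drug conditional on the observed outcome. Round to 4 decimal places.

P(H | E) ≈ 0.4495

Let H be the event that the applicant has used the drug. P(H) = 0.204, so P(¬H) = 0.796. With E the 'positive' result, P(E|H) = 0.806 and P(E|¬H) = 0.253.
P(E) = 0.806·0.204 + 0.253·0.796 = 0.16442 + 0.20139 = 0.36581.
By Bayes' theorem, P(H|E) = 0.16442 / 0.36581 = 0.4495.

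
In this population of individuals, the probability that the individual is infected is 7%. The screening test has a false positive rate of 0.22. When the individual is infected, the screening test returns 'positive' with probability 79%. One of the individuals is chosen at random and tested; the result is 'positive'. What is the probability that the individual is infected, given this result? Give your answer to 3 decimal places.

Let H be the event that the individual is infected. P(H) = 0.07, so P(¬H) = 0.93. With E the 'positive' result, P(E|H) = 0.79 and P(E|¬H) = 0.22.
P(E) = 0.79·0.07 + 0.22·0.93 = 0.055300 + 0.20460 = 0.25990.
By Bayes' theorem, P(H|E) = 0.055300 / 0.25990 = 0.213.

P(H | E) ≈ 0.213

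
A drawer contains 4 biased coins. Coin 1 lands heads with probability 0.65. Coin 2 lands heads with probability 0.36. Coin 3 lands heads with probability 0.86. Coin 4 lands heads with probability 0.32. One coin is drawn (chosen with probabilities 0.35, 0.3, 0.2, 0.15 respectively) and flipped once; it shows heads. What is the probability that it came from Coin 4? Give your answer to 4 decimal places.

P(heads|C1) = 0.65; P(heads|C2) = 0.36; P(heads|C3) = 0.86; P(heads|C4) = 0.32.
Prior × likelihood for each source: 0.35·0.65=0.2275, 0.3·0.36=0.1080, 0.2·0.86=0.1720, 0.15·0.32=0.04800. Summing gives P(heads) = 0.55550.
P(Coin 4 | heads) = 0.04800 / 0.55550 = 0.0864.

Posterior probability ≈ 0.0864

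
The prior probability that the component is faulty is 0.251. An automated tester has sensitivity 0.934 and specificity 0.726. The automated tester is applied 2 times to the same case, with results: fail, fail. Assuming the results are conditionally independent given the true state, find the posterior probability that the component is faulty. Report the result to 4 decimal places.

Let H be the event that the component is faulty; start with P(H) = 0.251. P('fail'|H) = 0.934, P('fail'|¬H) = 0.274.
Update on result 1 ('fail'): P(H) ← 0.934·0.2510 / (0.934·0.2510 + 0.274·0.7490) = 0.23443/0.43966 = 0.5332.
Update on result 2 ('fail'): P(H) ← 0.934·0.5332 / (0.934·0.5332 + 0.274·0.4668) = 0.49802/0.62592 = 0.7957.

Posterior P(H) ≈ 0.7957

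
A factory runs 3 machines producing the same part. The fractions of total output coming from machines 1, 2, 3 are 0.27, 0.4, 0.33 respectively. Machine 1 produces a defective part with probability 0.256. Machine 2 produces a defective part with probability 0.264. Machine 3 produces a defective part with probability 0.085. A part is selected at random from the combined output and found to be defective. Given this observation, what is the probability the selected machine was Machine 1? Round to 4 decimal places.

Posterior probability ≈ 0.3409

P(defective|M1) = 0.256; P(defective|M2) = 0.264; P(defective|M3) = 0.085.
Prior × likelihood for each source: 0.27·0.256=0.06912, 0.4·0.264=0.1056, 0.33·0.085=0.02805. Summing gives P(defective) = 0.20277.
P(Machine 1 | defective) = 0.06912 / 0.20277 = 0.3409.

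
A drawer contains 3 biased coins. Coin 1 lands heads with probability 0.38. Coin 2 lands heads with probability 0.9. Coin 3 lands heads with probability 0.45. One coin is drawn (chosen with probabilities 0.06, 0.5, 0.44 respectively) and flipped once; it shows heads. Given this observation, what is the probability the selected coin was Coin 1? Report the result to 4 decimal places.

P(heads|C1) = 0.38; P(heads|C2) = 0.9; P(heads|C3) = 0.45.
Prior × likelihood for each source: 0.06·0.38=0.02280, 0.5·0.9=0.4500, 0.44·0.45=0.1980. Summing gives P(heads) = 0.67080.
P(Coin 1 | heads) = 0.02280 / 0.67080 = 0.0340.

Posterior probability ≈ 0.0340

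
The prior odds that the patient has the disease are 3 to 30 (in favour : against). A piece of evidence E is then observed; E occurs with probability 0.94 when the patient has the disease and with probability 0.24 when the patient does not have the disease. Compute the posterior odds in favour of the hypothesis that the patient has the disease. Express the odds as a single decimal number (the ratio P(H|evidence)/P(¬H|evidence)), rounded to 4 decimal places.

Posterior odds ≈ 0.3917

Prior odds = 3/30 = 0.10000.
Likelihood ratio for E = 0.94/0.24 = 3.9167.
Posterior odds = prior odds × LR = 0.39167.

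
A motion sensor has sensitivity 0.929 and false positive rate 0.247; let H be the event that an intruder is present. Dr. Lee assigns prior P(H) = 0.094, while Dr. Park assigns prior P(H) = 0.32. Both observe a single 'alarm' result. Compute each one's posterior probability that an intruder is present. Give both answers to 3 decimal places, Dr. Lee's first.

The likelihood ratio for an 'alarm' result is 0.929/0.247 = 3.7611.
Dr. Lee: prior odds 0.094/0.906 = 0.10375; posterior odds 0.39023; posterior probability 0.281.
Dr. Park: prior odds 0.32/0.68 = 0.47059; posterior odds 1.7699; posterior probability 0.639.

Dr. Lee: 0.281; Dr. Park: 0.639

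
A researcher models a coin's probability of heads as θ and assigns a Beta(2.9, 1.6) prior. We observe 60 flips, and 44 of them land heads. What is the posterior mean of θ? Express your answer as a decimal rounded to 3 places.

The binomial likelihood is conjugate to the Beta prior: with 44 successes and 16 failures, the posterior is Beta(2.9+44, 1.6+16) = Beta(46.9, 17.6).
Posterior mean = α/(α+β) = 46.9/64.5 = 0.727.

Posterior mean ≈ 0.727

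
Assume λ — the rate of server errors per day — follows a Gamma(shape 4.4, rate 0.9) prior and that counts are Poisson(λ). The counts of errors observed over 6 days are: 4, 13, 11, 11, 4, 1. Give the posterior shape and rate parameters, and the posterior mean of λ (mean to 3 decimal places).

Total count ∑xᵢ = 44 over n = 6 days.
Gamma is conjugate to the Poisson likelihood: posterior is Gamma(shape = 4.4+44 = 48.4, rate = 0.9+6 = 6.9).
Posterior mean = shape/rate = 48.4/6.9 = 7.014.

Posterior: Gamma(shape=48.4, rate=6.9); mean ≈ 7.014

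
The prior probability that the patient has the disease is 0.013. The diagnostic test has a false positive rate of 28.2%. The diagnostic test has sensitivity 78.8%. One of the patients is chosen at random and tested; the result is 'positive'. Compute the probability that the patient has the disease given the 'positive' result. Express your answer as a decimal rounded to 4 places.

P(H | E) ≈ 0.0355

Let H be the event that the patient has the disease. P(H) = 0.013, so P(¬H) = 0.987. With E the 'positive' result, P(E|H) = 0.788 and P(E|¬H) = 0.282.
P(E) = 0.788·0.013 + 0.282·0.987 = 0.010244 + 0.27833 = 0.28858.
By Bayes' theorem, P(H|E) = 0.010244 / 0.28858 = 0.0355.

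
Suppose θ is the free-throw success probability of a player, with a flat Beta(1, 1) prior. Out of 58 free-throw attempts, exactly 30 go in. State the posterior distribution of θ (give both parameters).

Posterior: Beta(31, 29)

Observing 30 successes and 28 failures updates Beta(1, 1) by adding the success and failure counts to the two shape parameters: α = 1+30 = 31, β = 1+28 = 29.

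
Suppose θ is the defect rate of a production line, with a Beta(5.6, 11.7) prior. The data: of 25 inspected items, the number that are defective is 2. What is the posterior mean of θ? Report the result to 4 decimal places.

Posterior mean ≈ 0.1797

Observing 2 successes and 23 failures updates Beta(5.6, 11.7) by adding the success and failure counts to the two shape parameters: α = 5.6+2 = 7.6, β = 11.7+23 = 34.7.
Posterior mean = α/(α+β) = 7.6/42.3 = 0.1797.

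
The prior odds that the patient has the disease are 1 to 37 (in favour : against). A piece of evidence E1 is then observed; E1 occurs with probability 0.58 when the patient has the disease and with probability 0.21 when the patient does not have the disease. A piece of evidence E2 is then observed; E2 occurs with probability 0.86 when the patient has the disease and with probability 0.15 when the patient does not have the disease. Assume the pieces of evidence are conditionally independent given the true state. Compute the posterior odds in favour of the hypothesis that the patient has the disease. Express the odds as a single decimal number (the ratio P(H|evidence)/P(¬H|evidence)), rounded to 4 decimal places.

Posterior odds ≈ 0.4280

Prior odds = 1/37 = 0.027027. In log-odds, ln(0.027027) = -3.6109.
Add log likelihood ratios: ln(2.7619) + ln(5.7333) = 2.7622.
Posterior log-odds = -0.84870, so posterior odds = exp(-0.84870) = 0.42797.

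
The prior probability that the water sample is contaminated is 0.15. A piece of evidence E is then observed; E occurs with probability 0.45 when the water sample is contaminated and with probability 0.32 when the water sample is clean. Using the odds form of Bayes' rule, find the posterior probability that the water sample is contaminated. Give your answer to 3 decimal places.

Prior odds = 0.15/(1−0.15) = 0.17647.
Likelihood ratio for E = 0.45/0.32 = 1.4062.
Posterior odds = prior odds × LR = 0.24816.
Posterior probability = odds/(1+odds) = 0.24816/1.2482 = 0.199.

Posterior probability ≈ 0.199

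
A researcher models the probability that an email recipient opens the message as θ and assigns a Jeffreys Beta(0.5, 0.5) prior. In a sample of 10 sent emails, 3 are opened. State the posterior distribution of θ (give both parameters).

Posterior: Beta(3.5, 7.5)

The binomial likelihood is conjugate to the Beta prior: with 3 successes and 7 failures, the posterior is Beta(0.5+3, 0.5+7) = Beta(3.5, 7.5).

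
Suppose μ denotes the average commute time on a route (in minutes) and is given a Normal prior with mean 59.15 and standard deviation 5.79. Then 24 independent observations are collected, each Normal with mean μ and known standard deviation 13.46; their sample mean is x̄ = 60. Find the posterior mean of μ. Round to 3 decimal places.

Prior precision 1/τ₀² = 1/5.79² = 0.0298293; data precision n/σ² = 24/13.46² = 0.132471.
Posterior precision = 0.0298293 + 0.132471 = 0.162300.
Posterior mean = (0.0298293·59.15 + 0.132471·60) / 0.162300 = 59.844.

Posterior mean ≈ 59.844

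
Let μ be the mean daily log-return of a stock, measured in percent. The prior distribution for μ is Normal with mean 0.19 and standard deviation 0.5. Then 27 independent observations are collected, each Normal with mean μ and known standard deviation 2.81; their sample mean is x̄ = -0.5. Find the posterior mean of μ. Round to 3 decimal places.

Posterior mean ≈ -0.128

Prior precision 1/τ₀² = 1/0.5² = 4.00000; data precision n/σ² = 27/2.81² = 3.41941.
Posterior precision = 4.00000 + 3.41941 = 7.41941.
Posterior mean = (4.00000·0.19 + 3.41941·-0.5) / 7.41941 = -0.128.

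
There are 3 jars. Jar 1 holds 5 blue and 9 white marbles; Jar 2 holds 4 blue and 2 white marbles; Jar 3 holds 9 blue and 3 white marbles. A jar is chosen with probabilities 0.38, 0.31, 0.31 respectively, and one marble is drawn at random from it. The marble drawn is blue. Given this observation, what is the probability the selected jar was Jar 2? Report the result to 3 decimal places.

Posterior probability ≈ 0.359

P(blue|Jar 1) = 0.3571; P(blue|Jar 2) = 0.6667; P(blue|Jar 3) = 0.75.
Prior × likelihood for each source: 0.38·0.3571=0.1357, 0.31·0.6667=0.2067, 0.31·0.75=0.2325. Summing gives P(blue) = 0.57488.
P(Jar 2 | blue) = 0.2067 / 0.57488 = 0.359.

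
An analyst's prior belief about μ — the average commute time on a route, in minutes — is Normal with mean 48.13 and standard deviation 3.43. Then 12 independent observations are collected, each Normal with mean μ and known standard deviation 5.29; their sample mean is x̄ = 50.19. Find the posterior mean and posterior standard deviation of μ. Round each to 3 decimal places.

Prior precision 1/τ₀² = 1/3.43² = 0.0849986; data precision n/σ² = 12/5.29² = 0.428815.
Posterior precision = 0.0849986 + 0.428815 = 0.513814, giving posterior SD = 1/√0.513814 = 1.395.
Posterior mean = (0.0849986·48.13 + 0.428815·50.19) / 0.513814 = 49.849.

Posterior mean ≈ 49.849; posterior SD ≈ 1.395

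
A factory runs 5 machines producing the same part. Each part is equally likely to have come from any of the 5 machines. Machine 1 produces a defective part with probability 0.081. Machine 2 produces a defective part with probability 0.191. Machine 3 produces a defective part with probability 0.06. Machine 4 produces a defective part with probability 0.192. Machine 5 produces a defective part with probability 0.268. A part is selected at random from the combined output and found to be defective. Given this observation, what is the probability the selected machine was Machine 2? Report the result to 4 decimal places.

Tabulate prior·likelihood by source: [1] prior 0.2, lik 0.081, product 0.01620; [2] prior 0.2, lik 0.191, product 0.03820; [3] prior 0.2, lik 0.06, product 0.01200; [4] prior 0.2, lik 0.192, product 0.03840; [5] prior 0.2, lik 0.268, product 0.05360.
Normalizing constant = 0.15840; the posterior for Machine 2 is its product over the sum, 0.03820/0.15840 = 0.2412.

Posterior probability ≈ 0.2412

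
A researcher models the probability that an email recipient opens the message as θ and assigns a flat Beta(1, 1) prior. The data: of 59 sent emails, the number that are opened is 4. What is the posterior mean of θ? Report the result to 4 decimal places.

Observing 4 successes and 55 failures updates Beta(1, 1) by adding the success and failure counts to the two shape parameters: α = 1+4 = 5, β = 1+55 = 56.
E[θ | data] = 5/(5+56) = 0.0820.

Posterior mean ≈ 0.0820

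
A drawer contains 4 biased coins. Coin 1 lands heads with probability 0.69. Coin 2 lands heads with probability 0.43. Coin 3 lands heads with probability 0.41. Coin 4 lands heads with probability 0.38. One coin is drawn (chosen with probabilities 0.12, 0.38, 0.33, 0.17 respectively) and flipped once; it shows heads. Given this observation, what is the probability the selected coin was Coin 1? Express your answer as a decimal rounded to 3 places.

Posterior probability ≈ 0.186

Tabulate prior·likelihood by source: [1] prior 0.12, lik 0.69, product 0.08280; [2] prior 0.38, lik 0.43, product 0.1634; [3] prior 0.33, lik 0.41, product 0.1353; [4] prior 0.17, lik 0.38, product 0.06460.
Normalizing constant = 0.44610; the posterior for Coin 1 is its product over the sum, 0.08280/0.44610 = 0.186.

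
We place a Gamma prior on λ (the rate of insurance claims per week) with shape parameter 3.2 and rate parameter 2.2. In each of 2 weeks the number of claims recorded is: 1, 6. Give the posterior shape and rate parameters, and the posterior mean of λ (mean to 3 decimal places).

The Poisson likelihood adds the total count to the shape and the number of exposure periods to the rate. Here ∑xᵢ = 7 and n = 2, so shape 3.2→10.2 and rate 2.2→4.2.
Posterior mean = shape/rate = 10.2/4.2 = 2.429.

Posterior: Gamma(shape=10.2, rate=4.2); mean ≈ 2.429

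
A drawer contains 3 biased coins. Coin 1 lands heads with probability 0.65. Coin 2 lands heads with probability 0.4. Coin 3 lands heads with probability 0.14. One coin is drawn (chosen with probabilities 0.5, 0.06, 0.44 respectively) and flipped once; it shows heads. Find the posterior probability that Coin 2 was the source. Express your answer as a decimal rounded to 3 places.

Tabulate prior·likelihood by source: [1] prior 0.5, lik 0.65, product 0.3250; [2] prior 0.06, lik 0.4, product 0.02400; [3] prior 0.44, lik 0.14, product 0.06160.
Normalizing constant = 0.41060; the posterior for Coin 2 is its product over the sum, 0.02400/0.41060 = 0.058.

Posterior probability ≈ 0.058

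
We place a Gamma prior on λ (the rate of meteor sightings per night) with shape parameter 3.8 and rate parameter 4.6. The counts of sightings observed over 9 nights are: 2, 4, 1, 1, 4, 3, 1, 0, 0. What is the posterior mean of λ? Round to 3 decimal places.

Total count ∑xᵢ = 16 over n = 9 nights.
Gamma is conjugate to the Poisson likelihood: posterior is Gamma(shape = 3.8+16 = 19.8, rate = 4.6+9 = 13.6).
Posterior mean = shape/rate = 19.8/13.6 = 1.456.

Posterior mean ≈ 1.456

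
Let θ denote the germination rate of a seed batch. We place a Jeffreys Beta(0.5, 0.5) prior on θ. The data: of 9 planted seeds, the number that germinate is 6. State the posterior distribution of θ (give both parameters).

Posterior: Beta(6.5, 3.5)

The binomial likelihood is conjugate to the Beta prior: with 6 successes and 3 failures, the posterior is Beta(0.5+6, 0.5+3) = Beta(6.5, 3.5).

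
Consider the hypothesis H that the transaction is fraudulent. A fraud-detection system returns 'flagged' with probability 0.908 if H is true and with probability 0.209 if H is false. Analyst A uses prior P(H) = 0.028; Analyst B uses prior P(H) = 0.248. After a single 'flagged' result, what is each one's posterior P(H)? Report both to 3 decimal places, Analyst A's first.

Analyst A: 0.111; Analyst B: 0.589

The likelihood ratio for a 'flagged' result is 0.908/0.209 = 4.3445.
Analyst A: prior odds 0.028/0.972 = 0.028807; posterior odds 0.12515; posterior probability 0.111.
Analyst B: prior odds 0.248/0.752 = 0.32979; posterior odds 1.4328; posterior probability 0.589.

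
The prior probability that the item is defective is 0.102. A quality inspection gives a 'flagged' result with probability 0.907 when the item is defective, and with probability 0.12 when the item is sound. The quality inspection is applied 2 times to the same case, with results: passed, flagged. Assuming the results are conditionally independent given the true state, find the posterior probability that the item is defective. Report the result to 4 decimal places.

With H the event that the item is defective, the joint likelihood of the observed sequence is P(data|H) = 0.093·0.907 = 0.084351 and P(data|¬H) = 0.88·0.12 = 0.10560.
Bayes: P(H|data) = 0.102·0.084351 / (0.102·0.084351 + 0.898·0.10560) = 0.0086038/0.10343 = 0.0832.

Posterior P(H) ≈ 0.0832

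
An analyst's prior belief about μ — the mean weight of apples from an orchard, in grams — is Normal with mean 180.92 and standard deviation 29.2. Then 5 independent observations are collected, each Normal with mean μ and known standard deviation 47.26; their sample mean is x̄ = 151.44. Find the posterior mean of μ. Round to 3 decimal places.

Prior precision 1/τ₀² = 1/29.2² = 0.00117283; data precision n/σ² = 5/47.26² = 0.00223863.
Posterior precision = 0.00117283 + 0.00223863 = 0.00341146.
Posterior mean = (0.00117283·180.92 + 0.00223863·151.44) / 0.00341146 = 161.575.

Posterior mean ≈ 161.575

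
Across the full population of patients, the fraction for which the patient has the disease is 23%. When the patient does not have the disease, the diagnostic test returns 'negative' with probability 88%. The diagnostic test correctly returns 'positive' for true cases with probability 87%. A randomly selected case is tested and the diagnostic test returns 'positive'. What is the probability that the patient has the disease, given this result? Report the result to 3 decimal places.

Write H for 'the patient has the disease'. Prior odds H:¬H = 0.23/0.77 = 0.29870. For the 'positive' outcome, the likelihood ratio is 0.87/0.12 = 7.2500.
Posterior odds = 0.29870 × 7.2500 = 2.1656, so P(H|E) = 2.1656/(1+2.1656) = 0.684.

P(H | E) ≈ 0.684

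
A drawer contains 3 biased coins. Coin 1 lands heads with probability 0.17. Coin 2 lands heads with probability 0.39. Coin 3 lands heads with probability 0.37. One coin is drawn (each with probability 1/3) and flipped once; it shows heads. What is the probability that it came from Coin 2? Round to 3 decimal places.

Tabulate prior·likelihood by source: [1] prior 0.333333, lik 0.17, product 0.05667; [2] prior 0.333333, lik 0.39, product 0.1300; [3] prior 0.333333, lik 0.37, product 0.1233.
Normalizing constant = 0.31000; the posterior for Coin 2 is its product over the sum, 0.1300/0.31000 = 0.419.

Posterior probability ≈ 0.419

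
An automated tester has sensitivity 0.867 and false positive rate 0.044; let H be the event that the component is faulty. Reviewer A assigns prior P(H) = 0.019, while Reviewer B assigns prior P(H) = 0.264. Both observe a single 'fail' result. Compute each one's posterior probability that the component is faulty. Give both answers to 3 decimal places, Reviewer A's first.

P('+'|H) = 0.867, P('+'|¬H) = 0.044.
Reviewer A: numerator 0.867·0.019 = 0.016473; evidence = 0.016473+0.044·0.981 = 0.059637; posterior = 0.276.
Reviewer B: numerator 0.867·0.264 = 0.22889; evidence = 0.22889+0.044·0.736 = 0.26127; posterior = 0.876.

Reviewer A: 0.276; Reviewer B: 0.876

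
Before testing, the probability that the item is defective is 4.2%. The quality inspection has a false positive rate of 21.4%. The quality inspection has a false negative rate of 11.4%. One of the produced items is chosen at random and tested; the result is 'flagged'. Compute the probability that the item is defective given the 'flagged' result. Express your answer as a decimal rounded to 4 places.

P(H | E) ≈ 0.1536

Write H for 'the item is defective'. Prior odds H:¬H = 0.042/0.958 = 0.043841. For the 'flagged' outcome, the likelihood ratio is 0.886/0.214 = 4.1402.
Posterior odds = 0.043841 × 4.1402 = 0.18151, so P(H|E) = 0.18151/(1+0.18151) = 0.1536.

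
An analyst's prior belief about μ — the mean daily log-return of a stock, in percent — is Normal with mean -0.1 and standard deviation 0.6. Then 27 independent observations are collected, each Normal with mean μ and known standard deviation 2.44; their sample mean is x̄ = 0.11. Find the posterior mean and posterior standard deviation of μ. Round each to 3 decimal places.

With known σ, the Normal prior is conjugate. Weight on the data is w = (n/σ²)/(n/σ² + 1/τ₀²) = 4.53507/(4.53507+2.77778) = 0.62015.
Posterior mean = w·x̄ + (1−w)·μ₀ = 0.62015·0.11 + 0.37985·-0.1 = 0.030. Posterior variance = 1/(4.53507+2.77778) = 0.136746, so SD = 0.370.

Posterior mean ≈ 0.030; posterior SD ≈ 0.370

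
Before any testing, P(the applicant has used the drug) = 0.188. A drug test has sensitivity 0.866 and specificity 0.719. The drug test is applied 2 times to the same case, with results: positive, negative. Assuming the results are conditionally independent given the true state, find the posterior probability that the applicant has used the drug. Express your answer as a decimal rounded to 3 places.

With H the event that the applicant has used the drug, the joint likelihood of the observed sequence is P(data|H) = 0.866·0.134 = 0.11604 and P(data|¬H) = 0.281·0.719 = 0.20204.
Bayes: P(H|data) = 0.188·0.11604 / (0.188·0.11604 + 0.812·0.20204) = 0.021816/0.18587 = 0.1174.

Posterior P(H) ≈ 0.117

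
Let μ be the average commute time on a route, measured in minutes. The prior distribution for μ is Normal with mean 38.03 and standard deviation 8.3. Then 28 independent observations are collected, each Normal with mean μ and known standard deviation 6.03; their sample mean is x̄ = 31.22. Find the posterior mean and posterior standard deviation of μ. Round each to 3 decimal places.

With known σ, the Normal prior is conjugate. Weight on the data is w = (n/σ²)/(n/σ² + 1/τ₀²) = 0.770058/(0.770058+0.0145159) = 0.98150.
Posterior mean = w·x̄ + (1−w)·μ₀ = 0.98150·31.22 + 0.018502·38.03 = 31.346. Posterior variance = 1/(0.770058+0.0145159) = 1.27458, so SD = 1.129.

Posterior mean ≈ 31.346; posterior SD ≈ 1.129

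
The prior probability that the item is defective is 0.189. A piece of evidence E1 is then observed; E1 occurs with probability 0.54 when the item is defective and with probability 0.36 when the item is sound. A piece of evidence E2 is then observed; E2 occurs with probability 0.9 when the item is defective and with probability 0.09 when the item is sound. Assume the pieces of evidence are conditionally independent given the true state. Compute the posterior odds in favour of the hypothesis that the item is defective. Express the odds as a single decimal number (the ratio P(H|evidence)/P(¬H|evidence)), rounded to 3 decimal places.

Posterior odds ≈ 3.496

Prior odds = 0.189/(1−0.189) = 0.23305.
Likelihood ratio for E1 = 0.54/0.36 = 1.5000.
Likelihood ratio for E2 = 0.9/0.09 = 10.000.
Posterior odds = prior odds × LR₁ × LR₂ = 3.4957.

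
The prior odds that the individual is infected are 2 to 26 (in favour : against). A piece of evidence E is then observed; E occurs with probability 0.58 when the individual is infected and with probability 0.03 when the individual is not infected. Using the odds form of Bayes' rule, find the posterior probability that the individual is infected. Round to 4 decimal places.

Posterior probability ≈ 0.5979

Prior odds = 2/26 = 0.076923.
Likelihood ratio for E = 0.58/0.03 = 19.333.
Posterior odds = prior odds × LR = 1.4872.
Posterior probability = odds/(1+odds) = 1.4872/2.4872 = 0.5979.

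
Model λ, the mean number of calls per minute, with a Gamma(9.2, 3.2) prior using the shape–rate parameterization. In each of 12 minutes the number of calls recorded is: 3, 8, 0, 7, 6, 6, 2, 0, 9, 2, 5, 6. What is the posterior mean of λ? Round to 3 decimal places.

Total count ∑xᵢ = 54 over n = 12 minutes.
Gamma is conjugate to the Poisson likelihood: posterior is Gamma(shape = 9.2+54 = 63.2, rate = 3.2+12 = 15.2).
Posterior mean = shape/rate = 63.2/15.2 = 4.158.

Posterior mean ≈ 4.158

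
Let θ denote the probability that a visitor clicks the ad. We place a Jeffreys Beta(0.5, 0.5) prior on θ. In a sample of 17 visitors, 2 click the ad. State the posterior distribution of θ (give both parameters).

The binomial likelihood is conjugate to the Beta prior: with 2 successes and 15 failures, the posterior is Beta(0.5+2, 0.5+15) = Beta(2.5, 15.5).

Posterior: Beta(2.5, 15.5)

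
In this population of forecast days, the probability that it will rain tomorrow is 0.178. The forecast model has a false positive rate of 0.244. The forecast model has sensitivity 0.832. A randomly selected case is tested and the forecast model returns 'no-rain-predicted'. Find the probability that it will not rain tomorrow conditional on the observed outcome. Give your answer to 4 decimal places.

P(¬H | E) ≈ 0.9541

Write H for 'it will rain tomorrow'. Prior odds H:¬H = 0.178/0.822 = 0.21655. For the 'no-rain-predicted' outcome, the likelihood ratio is 0.168/0.756 = 0.22222.
Posterior odds = 0.21655 × 0.22222 = 0.048121, so P(H|E) = 0.048121/(1+0.048121) = 0.0459. Then P(¬H|E) = 1 − 0.0459 = 0.9541.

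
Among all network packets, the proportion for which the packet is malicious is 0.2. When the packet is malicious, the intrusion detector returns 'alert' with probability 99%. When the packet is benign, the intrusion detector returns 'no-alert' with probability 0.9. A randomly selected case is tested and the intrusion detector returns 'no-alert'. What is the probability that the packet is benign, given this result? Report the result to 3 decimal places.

Let H be the event that the packet is malicious. P(H) = 0.2, so P(¬H) = 0.8. With E the 'no-alert' result, P(E|H) = 0.01 and P(E|¬H) = 0.9.
P(E) = 0.01·0.2 + 0.9·0.8 = 0.0020000 + 0.72000 = 0.72200.
By Bayes' theorem, P(H|E) = 0.0020000 / 0.72200 = 0.003. Hence P(¬H|E) = 1 − 0.003 = 0.997.

P(¬H | E) ≈ 0.997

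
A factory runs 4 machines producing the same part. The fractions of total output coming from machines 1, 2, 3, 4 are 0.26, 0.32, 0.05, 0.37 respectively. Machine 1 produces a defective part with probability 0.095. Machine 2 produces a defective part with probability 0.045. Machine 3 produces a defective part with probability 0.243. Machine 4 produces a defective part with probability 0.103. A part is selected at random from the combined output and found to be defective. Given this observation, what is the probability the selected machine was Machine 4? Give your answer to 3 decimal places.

P(defective|M1) = 0.095; P(defective|M2) = 0.045; P(defective|M3) = 0.243; P(defective|M4) = 0.103.
Prior × likelihood for each source: 0.26·0.095=0.02470, 0.32·0.045=0.01440, 0.05·0.243=0.01215, 0.37·0.103=0.03811. Summing gives P(defective) = 0.089360.
P(Machine 4 | defective) = 0.03811 / 0.089360 = 0.426.

Posterior probability ≈ 0.426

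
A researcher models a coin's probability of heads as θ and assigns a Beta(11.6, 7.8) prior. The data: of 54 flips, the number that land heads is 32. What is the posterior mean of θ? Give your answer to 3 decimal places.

Posterior mean ≈ 0.594

The binomial likelihood is conjugate to the Beta prior: with 32 successes and 22 failures, the posterior is Beta(11.6+32, 7.8+22) = Beta(43.6, 29.8).
E[θ | data] = 43.6/(43.6+29.8) = 0.594.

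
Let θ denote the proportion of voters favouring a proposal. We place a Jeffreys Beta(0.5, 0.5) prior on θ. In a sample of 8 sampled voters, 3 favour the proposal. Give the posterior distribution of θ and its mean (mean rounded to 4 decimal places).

Observing 3 successes and 5 failures updates Beta(0.5, 0.5) by adding the success and failure counts to the two shape parameters: α = 0.5+3 = 3.5, β = 0.5+5 = 5.5.
E[θ | data] = 3.5/(3.5+5.5) = 0.3889.

Posterior: Beta(3.5, 5.5); mean ≈ 0.3889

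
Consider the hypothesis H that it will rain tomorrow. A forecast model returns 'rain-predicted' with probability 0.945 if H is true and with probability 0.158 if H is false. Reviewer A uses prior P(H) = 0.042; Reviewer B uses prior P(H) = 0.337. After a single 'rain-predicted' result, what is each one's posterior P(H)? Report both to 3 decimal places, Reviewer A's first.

The likelihood ratio for a 'rain-predicted' result is 0.945/0.158 = 5.9810.
Reviewer A: prior odds 0.042/0.958 = 0.043841; posterior odds 0.26222; posterior probability 0.208.
Reviewer B: prior odds 0.337/0.663 = 0.50830; posterior odds 3.0401; posterior probability 0.752.

Reviewer A: 0.208; Reviewer B: 0.752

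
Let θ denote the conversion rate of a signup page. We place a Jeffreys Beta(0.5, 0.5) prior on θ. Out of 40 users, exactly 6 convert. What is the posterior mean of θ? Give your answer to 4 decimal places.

Observing 6 successes and 34 failures updates Beta(0.5, 0.5) by adding the success and failure counts to the two shape parameters: α = 0.5+6 = 6.5, β = 0.5+34 = 34.5.
E[θ | data] = 6.5/(6.5+34.5) = 0.1585.

Posterior mean ≈ 0.1585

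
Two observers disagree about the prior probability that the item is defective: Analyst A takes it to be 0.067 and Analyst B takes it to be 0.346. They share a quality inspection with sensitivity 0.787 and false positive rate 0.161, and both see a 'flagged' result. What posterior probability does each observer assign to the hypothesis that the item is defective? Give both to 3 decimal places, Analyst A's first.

Analyst A: 0.260; Analyst B: 0.721

The likelihood ratio for a 'flagged' result is 0.787/0.161 = 4.8882.
Analyst A: prior odds 0.067/0.933 = 0.071811; posterior odds 0.35103; posterior probability 0.260.
Analyst B: prior odds 0.346/0.654 = 0.52905; posterior odds 2.5861; posterior probability 0.721.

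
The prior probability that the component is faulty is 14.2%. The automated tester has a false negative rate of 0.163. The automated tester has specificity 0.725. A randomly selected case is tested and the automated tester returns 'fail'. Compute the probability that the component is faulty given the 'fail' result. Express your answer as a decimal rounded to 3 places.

Write H for 'the component is faulty'. Prior odds H:¬H = 0.142/0.858 = 0.16550. For the 'fail' outcome, the likelihood ratio is 0.837/0.275 = 3.0436.
Posterior odds = 0.16550 × 3.0436 = 0.50373, so P(H|E) = 0.50373/(1+0.50373) = 0.335.

P(H | E) ≈ 0.335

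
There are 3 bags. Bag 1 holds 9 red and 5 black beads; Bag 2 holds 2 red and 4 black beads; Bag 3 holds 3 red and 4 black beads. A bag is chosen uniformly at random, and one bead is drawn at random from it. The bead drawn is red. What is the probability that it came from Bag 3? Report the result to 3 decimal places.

Tabulate prior·likelihood by source: [1] prior 0.333333, lik 0.6429, product 0.2143; [2] prior 0.333333, lik 0.3333, product 0.1111; [3] prior 0.333333, lik 0.4286, product 0.1429.
Normalizing constant = 0.46825; the posterior for Bag 3 is its product over the sum, 0.1429/0.46825 = 0.305.

Posterior probability ≈ 0.305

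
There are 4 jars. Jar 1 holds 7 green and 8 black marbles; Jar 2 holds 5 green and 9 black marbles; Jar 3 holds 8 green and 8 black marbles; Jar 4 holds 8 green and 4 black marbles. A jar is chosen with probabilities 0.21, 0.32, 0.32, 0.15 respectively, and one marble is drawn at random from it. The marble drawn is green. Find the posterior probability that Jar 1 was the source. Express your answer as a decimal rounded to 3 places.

Posterior probability ≈ 0.208

P(green|Jar 1) = 0.4667; P(green|Jar 2) = 0.3571; P(green|Jar 3) = 0.5; P(green|Jar 4) = 0.6667.
Prior × likelihood for each source: 0.21·0.4667=0.09800, 0.32·0.3571=0.1143, 0.32·0.5=0.1600, 0.15·0.6667=0.1000. Summing gives P(green) = 0.47229.
P(Jar 1 | green) = 0.09800 / 0.47229 = 0.208.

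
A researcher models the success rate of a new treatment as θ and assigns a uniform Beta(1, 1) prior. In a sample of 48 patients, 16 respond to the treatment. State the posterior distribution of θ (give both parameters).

Posterior: Beta(17, 33)

The binomial likelihood is conjugate to the Beta prior: with 16 successes and 32 failures, the posterior is Beta(1+16, 1+32) = Beta(17, 33).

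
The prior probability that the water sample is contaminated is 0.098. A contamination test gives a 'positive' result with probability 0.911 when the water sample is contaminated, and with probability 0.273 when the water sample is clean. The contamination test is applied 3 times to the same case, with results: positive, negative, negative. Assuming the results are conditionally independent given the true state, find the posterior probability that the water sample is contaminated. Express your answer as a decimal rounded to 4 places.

Let H be the event that the water sample is contaminated; start with P(H) = 0.098. P('positive'|H) = 0.911, P('positive'|¬H) = 0.273.
Update on result 1 ('positive'): P(H) ← 0.911·0.0980 / (0.911·0.0980 + 0.273·0.9020) = 0.089278/0.33552 = 0.2661.
Update on result 2 ('negative'): P(H) ← 0.089·0.2661 / (0.089·0.2661 + 0.727·0.7339) = 0.023682/0.55724 = 0.0425.
Update on result 3 ('negative'): P(H) ← 0.089·0.0425 / (0.089·0.0425 + 0.727·0.9575) = 0.0037823/0.69989 = 0.0054.

Posterior P(H) ≈ 0.0054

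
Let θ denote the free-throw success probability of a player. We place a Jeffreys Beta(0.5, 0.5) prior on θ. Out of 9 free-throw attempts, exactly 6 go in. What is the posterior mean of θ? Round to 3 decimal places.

Posterior mean ≈ 0.650

Observing 6 successes and 3 failures updates Beta(0.5, 0.5) by adding the success and failure counts to the two shape parameters: α = 0.5+6 = 6.5, β = 0.5+3 = 3.5.
Posterior mean = α/(α+β) = 6.5/10 = 0.650.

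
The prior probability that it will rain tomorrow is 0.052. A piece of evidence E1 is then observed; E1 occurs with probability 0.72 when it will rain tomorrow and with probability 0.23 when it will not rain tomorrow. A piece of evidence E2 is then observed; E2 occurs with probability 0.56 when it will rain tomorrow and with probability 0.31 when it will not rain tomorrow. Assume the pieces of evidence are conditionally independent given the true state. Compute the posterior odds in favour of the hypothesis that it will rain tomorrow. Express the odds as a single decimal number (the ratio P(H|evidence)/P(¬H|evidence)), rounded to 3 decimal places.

Prior odds = 0.052/(1−0.052) = 0.054852. In log-odds, ln(0.054852) = -2.9031.
Add log likelihood ratios: ln(3.1304) + ln(1.8065) = 1.7325.
Posterior log-odds = -1.1706, so posterior odds = exp(-1.1706) = 0.31019.

Posterior odds ≈ 0.310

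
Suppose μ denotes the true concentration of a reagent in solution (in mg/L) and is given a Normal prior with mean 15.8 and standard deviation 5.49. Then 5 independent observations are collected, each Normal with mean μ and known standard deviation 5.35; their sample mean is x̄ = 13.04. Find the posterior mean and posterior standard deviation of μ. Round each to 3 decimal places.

Posterior mean ≈ 13.481; posterior SD ≈ 2.193

With known σ, the Normal prior is conjugate. Weight on the data is w = (n/σ²)/(n/σ² + 1/τ₀²) = 0.174688/(0.174688+0.0331784) = 0.84039.
Posterior mean = w·x̄ + (1−w)·μ₀ = 0.84039·13.04 + 0.15961·15.8 = 13.481. Posterior variance = 1/(0.174688+0.0331784) = 4.81079, so SD = 2.193.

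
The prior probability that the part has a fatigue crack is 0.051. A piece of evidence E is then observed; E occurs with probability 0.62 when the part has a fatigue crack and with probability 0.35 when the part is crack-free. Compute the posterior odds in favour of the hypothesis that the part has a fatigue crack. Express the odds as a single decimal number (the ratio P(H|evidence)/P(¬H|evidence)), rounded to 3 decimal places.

Prior odds = 0.051/(1−0.051) = 0.053741.
Likelihood ratio for E = 0.62/0.35 = 1.7714.
Posterior odds = prior odds × LR = 0.095198.

Posterior odds ≈ 0.095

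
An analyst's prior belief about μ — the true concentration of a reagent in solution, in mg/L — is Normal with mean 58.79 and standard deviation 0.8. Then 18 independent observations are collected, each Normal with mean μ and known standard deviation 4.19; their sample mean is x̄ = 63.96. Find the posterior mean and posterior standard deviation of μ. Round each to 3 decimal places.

Prior precision 1/τ₀² = 1/0.8² = 1.56250; data precision n/σ² = 18/4.19² = 1.02528.
Posterior precision = 1.56250 + 1.02528 = 2.58778, giving posterior SD = 1/√2.58778 = 0.622.
Posterior mean = (1.56250·58.79 + 1.02528·63.96) / 2.58778 = 60.838.

Posterior mean ≈ 60.838; posterior SD ≈ 0.622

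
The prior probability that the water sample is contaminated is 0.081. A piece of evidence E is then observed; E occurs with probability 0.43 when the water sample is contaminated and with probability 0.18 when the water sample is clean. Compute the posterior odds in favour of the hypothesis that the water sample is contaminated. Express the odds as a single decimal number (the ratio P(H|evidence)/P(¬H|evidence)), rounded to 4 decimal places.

Prior odds = 0.081/(1−0.081) = 0.088139. In log-odds, ln(0.088139) = -2.4288.
Add log likelihood ratio: ln(2.3889) = 0.87083.
Posterior log-odds = -1.5580, so posterior odds = exp(-1.5580) = 0.21055.

Posterior odds ≈ 0.2106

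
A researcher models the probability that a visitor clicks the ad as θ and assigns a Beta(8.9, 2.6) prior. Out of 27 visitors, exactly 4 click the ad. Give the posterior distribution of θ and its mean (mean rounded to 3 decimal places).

Posterior: Beta(12.9, 25.6); mean ≈ 0.335

The binomial likelihood is conjugate to the Beta prior: with 4 successes and 23 failures, the posterior is Beta(8.9+4, 2.6+23) = Beta(12.9, 25.6).
E[θ | data] = 12.9/(12.9+25.6) = 0.335.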